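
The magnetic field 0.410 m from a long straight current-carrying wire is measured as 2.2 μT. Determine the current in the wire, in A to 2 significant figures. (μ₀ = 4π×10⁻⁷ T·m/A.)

For a long straight wire B = μ₀I/(2πd), so I = 2πdB/μ₀.
I = 2π × 0.41 × 2.20×10⁻⁶ / (4π×10⁻⁷) = 4.51 A.

I ≈ 4.5 A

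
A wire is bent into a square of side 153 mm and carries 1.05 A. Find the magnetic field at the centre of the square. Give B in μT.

Each side is a finite straight segment at perpendicular distance d = a/(2 tan(π/4)) = 0.0765 m from the centre, with end-angles ±π/4.
One side contributes B₁ = (μ₀I/4πd)·2 sin(π/4) = 1.94×10⁻⁶ T.
All 4 sides add in the same direction: B = 4 × 1.94×10⁻⁶ = 7.76×10⁻⁶ T.

B ≈ 7.76 μT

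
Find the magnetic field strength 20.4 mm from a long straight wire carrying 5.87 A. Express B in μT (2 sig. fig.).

B ≈ 58 μT

For an infinitely long straight wire, B = μ₀I/(2πd).
B = (4π×10⁻⁷ × 5.87) / (2π × 0.0204) = 5.75×10⁻⁵ T.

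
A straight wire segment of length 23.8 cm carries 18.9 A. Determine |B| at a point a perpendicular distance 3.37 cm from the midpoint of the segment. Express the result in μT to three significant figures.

B ≈ 108 μT

For a finite straight segment, B = (μ₀I/4πd)(sinθ₁ + sinθ₂), where θ₁, θ₂ are the angles from the perpendicular to each end.
The perpendicular from the point meets the wire at its midpoint, so each end is L/2 = 0.119 m away along the wire.
sinθ₁ = 0.119/√(0.119²+0.0337²) = 0.9622; sinθ₂ = 0.119/√(0.119²+0.0337²) = 0.9622.
B = (4π×10⁻⁷ × 18.9) / (4π × 0.0337) × (0.9622 + 0.9622) = 1.08×10⁻⁴ T.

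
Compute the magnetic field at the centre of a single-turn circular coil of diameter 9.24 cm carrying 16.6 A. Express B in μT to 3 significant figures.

B ≈ 226 μT

At the centre of a circular loop the Biot–Savart law gives B = μ₀I/(2R) (so R = 0.0462 m).
B = (4π×10⁻⁷ × 16.6) / (2 × 0.0462) = 2.26×10⁻⁴ T.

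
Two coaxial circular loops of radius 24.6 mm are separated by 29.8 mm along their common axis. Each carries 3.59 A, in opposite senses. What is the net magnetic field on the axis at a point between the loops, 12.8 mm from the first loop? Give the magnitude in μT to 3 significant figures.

B ≈ 13.0 μT

Each loop contributes B = μ₀IR²/[2(R²+z²)^(3/2)] on the axis, with z measured from that loop.
Loop 1 (z = 0.0128 m): B₁ = 6.40×10⁻⁵ T. Loop 2 (z = 0.017 m): B₂ = 5.11×10⁻⁵ T.
The fields oppose: B = |B₁ − B₂| = 1.30×10⁻⁵ T.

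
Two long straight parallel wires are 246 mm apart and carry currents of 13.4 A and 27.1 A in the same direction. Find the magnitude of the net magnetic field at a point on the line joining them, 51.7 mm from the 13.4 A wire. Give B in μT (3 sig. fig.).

B ≈ 23.9 μT

Each long wire gives B = μ₀I/(2πd). Distances are d₁ = 0.0517 m and d₂ = 0.1943 m.
B₁ = 5.18×10⁻⁵ T, B₂ = 2.79×10⁻⁵ T.
Between parallel currents the two contributions point in opposite directions, so they subtract. B = |B₁ − B₂| = |5.18×10⁻⁵ − 2.79×10⁻⁵| = 2.39×10⁻⁵ T.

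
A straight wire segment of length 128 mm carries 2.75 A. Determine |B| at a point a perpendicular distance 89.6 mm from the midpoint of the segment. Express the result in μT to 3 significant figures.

For a finite straight segment, B = (μ₀I/4πd)(sinθ₁ + sinθ₂), where θ₁, θ₂ are the angles from the perpendicular to each end.
The perpendicular from the point meets the wire at its midpoint, so each end is L/2 = 0.064 m away along the wire.
sinθ₁ = 0.064/√(0.064²+0.0896²) = 0.5812; sinθ₂ = 0.064/√(0.064²+0.0896²) = 0.5812.
B = (4π×10⁻⁷ × 2.75) / (4π × 0.0896) × (0.5812 + 0.5812) = 3.57×10⁻⁶ T.

B ≈ 3.57 μT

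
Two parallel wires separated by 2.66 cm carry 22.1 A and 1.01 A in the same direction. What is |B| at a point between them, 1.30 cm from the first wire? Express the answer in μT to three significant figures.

Each long wire gives B = μ₀I/(2πd). Distances are d₁ = 0.013 m and d₂ = 0.0136 m.
B₁ = 3.40×10⁻⁴ T, B₂ = 1.49×10⁻⁵ T.
Between parallel currents the two contributions point in opposite directions, so they subtract. B = |B₁ − B₂| = |3.40×10⁻⁴ − 1.49×10⁻⁵| = 3.25×10⁻⁴ T.

B ≈ 325 μT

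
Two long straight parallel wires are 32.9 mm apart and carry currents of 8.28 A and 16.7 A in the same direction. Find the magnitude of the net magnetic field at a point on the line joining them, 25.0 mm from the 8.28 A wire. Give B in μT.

Each long wire gives B = μ₀I/(2πd). Distances are d₁ = 0.025 m and d₂ = 0.0079 m.
B₁ = 6.62×10⁻⁵ T, B₂ = 4.23×10⁻⁴ T.
Between parallel currents the two contributions point in opposite directions, so they subtract. B = |B₁ − B₂| = |6.62×10⁻⁵ − 4.23×10⁻⁴| = 3.57×10⁻⁴ T.

B ≈ 357 μT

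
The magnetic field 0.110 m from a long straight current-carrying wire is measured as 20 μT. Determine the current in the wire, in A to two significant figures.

For a long straight wire B = μ₀I/(2πd), so I = 2πdB/μ₀.
I = 2π × 0.11 × 2.00×10⁻⁵ / (4π×10⁻⁷) = 11.0 A.

I ≈ 11 A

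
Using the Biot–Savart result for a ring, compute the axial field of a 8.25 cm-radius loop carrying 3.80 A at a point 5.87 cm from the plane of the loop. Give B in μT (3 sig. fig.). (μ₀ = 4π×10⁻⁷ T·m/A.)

B ≈ 15.7 μT

On the axis of a circular loop, B = μ₀IR² / [2(R²+z²)^(3/2)].
R² + z² = (0.0825)² + (0.0587)² = 0.01025 m², and (R²+z²)^(3/2) = 1.04×10⁻³ m³.
B = (4π×10⁻⁷ × 3.80 × 0.006806) / (2 × 1.04×10⁻³) = 1.57×10⁻⁵ T.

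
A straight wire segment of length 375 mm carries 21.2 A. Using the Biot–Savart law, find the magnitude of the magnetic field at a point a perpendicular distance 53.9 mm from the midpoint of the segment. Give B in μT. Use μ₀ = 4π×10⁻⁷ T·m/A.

For a finite straight segment, B = (μ₀I/4πd)(sinθ₁ + sinθ₂), where θ₁, θ₂ are the angles from the perpendicular to each end.
The perpendicular from the point meets the wire at its midpoint, so each end is L/2 = 0.1875 m away along the wire.
sinθ₁ = 0.1875/√(0.1875²+0.0539²) = 0.9611; sinθ₂ = 0.1875/√(0.1875²+0.0539²) = 0.9611.
B = (4π×10⁻⁷ × 21.2) / (4π × 0.0539) × (0.9611 + 0.9611) = 7.56×10⁻⁵ T.

B ≈ 75.6 μT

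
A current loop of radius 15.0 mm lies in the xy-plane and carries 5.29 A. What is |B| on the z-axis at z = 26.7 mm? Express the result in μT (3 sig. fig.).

B ≈ 26.0 μT

On the axis of a circular loop, B = μ₀IR² / [2(R²+z²)^(3/2)].
R² + z² = (0.015)² + (0.0267)² = 0.0009379 m², and (R²+z²)^(3/2) = 2.87×10⁻⁵ m³.
B = (4π×10⁻⁷ × 5.29 × 0.000225) / (2 × 2.87×10⁻⁵) = 2.60×10⁻⁵ T.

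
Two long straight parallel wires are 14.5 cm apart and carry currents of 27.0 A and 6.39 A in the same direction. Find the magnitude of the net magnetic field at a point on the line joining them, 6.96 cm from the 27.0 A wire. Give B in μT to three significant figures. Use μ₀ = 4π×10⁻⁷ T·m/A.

Each long wire gives B = μ₀I/(2πd). Distances are d₁ = 0.0696 m and d₂ = 0.0754 m.
B₁ = 7.76×10⁻⁵ T, B₂ = 1.69×10⁻⁵ T.
Between parallel currents the two contributions point in opposite directions, so they subtract. B = |B₁ − B₂| = |7.76×10⁻⁵ − 1.69×10⁻⁵| = 6.06×10⁻⁵ T.

B ≈ 60.6 μT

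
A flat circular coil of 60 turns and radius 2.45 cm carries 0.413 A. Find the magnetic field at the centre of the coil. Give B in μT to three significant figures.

B ≈ 635 μT

For an N-turn flat coil, B = Nμ₀I/(2R) with R = 0.0245 m.
B = 60 × 1.06×10⁻⁵ T = 6.35×10⁻⁴ T.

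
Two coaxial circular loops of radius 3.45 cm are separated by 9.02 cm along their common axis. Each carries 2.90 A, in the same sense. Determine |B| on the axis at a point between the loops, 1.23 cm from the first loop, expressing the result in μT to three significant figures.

Each loop contributes B = μ₀IR²/[2(R²+z²)^(3/2)] on the axis, with z measured from that loop.
Loop 1 (z = 0.0123 m): B₁ = 4.41×10⁻⁵ T. Loop 2 (z = 0.0779 m): B₂ = 3.51×10⁻⁶ T.
The fields add: B = B₁ + B₂ = 4.76×10⁻⁵ T.

B ≈ 47.6 μT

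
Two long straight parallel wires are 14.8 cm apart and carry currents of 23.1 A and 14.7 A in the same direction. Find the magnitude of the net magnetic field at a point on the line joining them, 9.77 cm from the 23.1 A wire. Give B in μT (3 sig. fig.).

B ≈ 11.2 μT

Each long wire gives B = μ₀I/(2πd). Distances are d₁ = 0.0977 m and d₂ = 0.0503 m.
B₁ = 4.73×10⁻⁵ T, B₂ = 5.84×10⁻⁵ T.
Between parallel currents the two contributions point in opposite directions, so they subtract. B = |B₁ − B₂| = |4.73×10⁻⁵ − 5.84×10⁻⁵| = 1.12×10⁻⁵ T.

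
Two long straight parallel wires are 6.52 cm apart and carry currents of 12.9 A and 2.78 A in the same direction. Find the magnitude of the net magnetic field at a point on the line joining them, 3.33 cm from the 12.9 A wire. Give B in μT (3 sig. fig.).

B ≈ 60.0 μT

Each long wire gives B = μ₀I/(2πd). Distances are d₁ = 0.0333 m and d₂ = 0.0319 m.
B₁ = 7.75×10⁻⁵ T, B₂ = 1.74×10⁻⁵ T.
Between parallel currents the two contributions point in opposite directions, so they subtract. B = |B₁ − B₂| = |7.75×10⁻⁵ − 1.74×10⁻⁵| = 6.00×10⁻⁵ T.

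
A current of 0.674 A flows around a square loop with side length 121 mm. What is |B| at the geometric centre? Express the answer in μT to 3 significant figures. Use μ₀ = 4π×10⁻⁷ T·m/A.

Each side is a finite straight segment at perpendicular distance d = a/(2 tan(π/4)) = 0.0605 m from the centre, with end-angles ±π/4.
One side contributes B₁ = (μ₀I/4πd)·2 sin(π/4) = 1.58×10⁻⁶ T.
All 4 sides add in the same direction: B = 4 × 1.58×10⁻⁶ = 6.30×10⁻⁶ T.

B ≈ 6.30 μT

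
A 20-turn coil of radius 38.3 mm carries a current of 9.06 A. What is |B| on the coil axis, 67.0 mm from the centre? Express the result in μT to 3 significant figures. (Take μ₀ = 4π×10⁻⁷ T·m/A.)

For an N-turn flat coil, B = Nμ₀IR²/[2(R²+z²)^(3/2)] with R = 0.0383 m, z = 0.067 m.
B = 20 × 1.82×10⁻⁵ T = 3.63×10⁻⁴ T.

B ≈ 363 μT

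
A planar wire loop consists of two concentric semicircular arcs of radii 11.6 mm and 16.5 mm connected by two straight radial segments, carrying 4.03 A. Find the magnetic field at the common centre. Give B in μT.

B ≈ 32.4 μT

The radial connectors point toward the centre, so dl × r̂ = 0 and they contribute nothing.
Each semicircle gives μ₀I/(4R): inner arc 1.09×10⁻⁴ T, outer arc 7.67×10⁻⁵ T.
The two arcs carry current in opposite angular senses, so their fields oppose: B = |1.09×10⁻⁴ − 7.67×10⁻⁵| = 3.24×10⁻⁵ T.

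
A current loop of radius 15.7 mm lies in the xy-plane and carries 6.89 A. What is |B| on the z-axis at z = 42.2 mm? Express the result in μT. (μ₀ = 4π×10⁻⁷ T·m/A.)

On the axis of a circular loop, B = μ₀IR² / [2(R²+z²)^(3/2)].
R² + z² = (0.0157)² + (0.0422)² = 0.002027 m², and (R²+z²)^(3/2) = 9.13×10⁻⁵ m³.
B = (4π×10⁻⁷ × 6.89 × 0.0002465) / (2 × 9.13×10⁻⁵) = 1.17×10⁻⁵ T.

B ≈ 11.7 μT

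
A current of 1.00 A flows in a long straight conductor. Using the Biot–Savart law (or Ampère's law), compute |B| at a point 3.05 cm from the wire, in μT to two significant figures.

For an infinitely long straight wire, B = μ₀I/(2πd).
B = (4π×10⁻⁷ × 1.00) / (2π × 0.0305) = 6.56×10⁻⁶ T.

B ≈ 6.6 μT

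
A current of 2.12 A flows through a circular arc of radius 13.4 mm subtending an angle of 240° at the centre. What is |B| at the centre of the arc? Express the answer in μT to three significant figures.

B ≈ 66.3 μT

The Biot–Savart field of a circular arc at its centre is B = μ₀Iφ/(4πR), with φ = 4.189 rad.
B = (4π×10⁻⁷ × 2.12 × 4.189) / (4π × 0.0134) = 6.63×10⁻⁵ T.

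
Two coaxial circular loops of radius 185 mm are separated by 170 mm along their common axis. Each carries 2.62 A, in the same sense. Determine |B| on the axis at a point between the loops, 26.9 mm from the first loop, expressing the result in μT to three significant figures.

Each loop contributes B = μ₀IR²/[2(R²+z²)^(3/2)] on the axis, with z measured from that loop.
Loop 1 (z = 0.0269 m): B₁ = 8.62×10⁻⁶ T. Loop 2 (z = 0.1431 m): B₂ = 4.40×10⁻⁶ T.
The fields add: B = B₁ + B₂ = 1.30×10⁻⁵ T.

B ≈ 13.0 μT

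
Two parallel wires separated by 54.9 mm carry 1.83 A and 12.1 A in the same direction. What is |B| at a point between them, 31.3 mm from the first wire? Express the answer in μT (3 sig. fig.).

Each long wire gives B = μ₀I/(2πd). Distances are d₁ = 0.0313 m and d₂ = 0.0236 m.
B₁ = 1.17×10⁻⁵ T, B₂ = 1.03×10⁻⁴ T.
Between parallel currents the two contributions point in opposite directions, so they subtract. B = |B₁ − B₂| = |1.17×10⁻⁵ − 1.03×10⁻⁴| = 9.08×10⁻⁵ T.

B ≈ 90.8 μT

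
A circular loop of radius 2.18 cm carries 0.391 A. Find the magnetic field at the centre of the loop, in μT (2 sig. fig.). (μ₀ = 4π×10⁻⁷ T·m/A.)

B ≈ 11 μT

At the centre of a circular loop the Biot–Savart law gives B = μ₀I/(2R).
B = (4π×10⁻⁷ × 0.391) / (2 × 0.0218) = 1.13×10⁻⁵ T.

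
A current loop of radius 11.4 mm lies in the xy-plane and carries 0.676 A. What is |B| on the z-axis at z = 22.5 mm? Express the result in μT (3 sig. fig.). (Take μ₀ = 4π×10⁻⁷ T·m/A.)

B ≈ 3.44 μT

On the axis of a circular loop, B = μ₀IR² / [2(R²+z²)^(3/2)].
R² + z² = (0.0114)² + (0.0225)² = 0.0006362 m², and (R²+z²)^(3/2) = 1.60×10⁻⁵ m³.
B = (4π×10⁻⁷ × 0.676 × 0.00013) / (2 × 1.60×10⁻⁵) = 3.44×10⁻⁶ T.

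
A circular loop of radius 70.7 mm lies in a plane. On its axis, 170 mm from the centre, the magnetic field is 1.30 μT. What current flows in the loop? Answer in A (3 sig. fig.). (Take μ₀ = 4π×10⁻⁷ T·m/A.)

On the axis of a loop, B = μ₀IR²/[2(R²+z²)^(3/2)], so I = 2B(R²+z²)^(3/2)/(μ₀R²).
R² + z² = 0.004998 + 0.0289 = 0.0339 m²; raised to 3/2 gives 6.24×10⁻³ m³.
I = 2 × 1.30×10⁻⁶ × 6.24×10⁻³ / (1.26×10⁻⁶ × 0.004998) = 2.58 A.

I ≈ 2.58 A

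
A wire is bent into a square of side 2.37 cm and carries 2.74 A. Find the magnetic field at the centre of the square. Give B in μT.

Each side is a finite straight segment at perpendicular distance d = a/(2 tan(π/4)) = 0.01185 m from the centre, with end-angles ±π/4.
One side contributes B₁ = (μ₀I/4πd)·2 sin(π/4) = 3.27×10⁻⁵ T.
All 4 sides add in the same direction: B = 4 × 3.27×10⁻⁵ = 1.31×10⁻⁴ T.

B ≈ 131 μT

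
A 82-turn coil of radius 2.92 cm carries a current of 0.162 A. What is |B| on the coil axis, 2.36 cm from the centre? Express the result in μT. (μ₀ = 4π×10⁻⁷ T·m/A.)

B ≈ 134 μT

For an N-turn flat coil, B = Nμ₀IR²/[2(R²+z²)^(3/2)] with R = 0.0292 m, z = 0.0236 m.
B = 82 × 1.64×10⁻⁶ T = 1.34×10⁻⁴ T.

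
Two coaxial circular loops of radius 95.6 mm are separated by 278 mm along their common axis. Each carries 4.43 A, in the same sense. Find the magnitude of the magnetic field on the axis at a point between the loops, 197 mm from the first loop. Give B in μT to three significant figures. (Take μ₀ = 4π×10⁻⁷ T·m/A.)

B ≈ 15.4 μT

Each loop contributes B = μ₀IR²/[2(R²+z²)^(3/2)] on the axis, with z measured from that loop.
Loop 1 (z = 0.197 m): B₁ = 2.42×10⁻⁶ T. Loop 2 (z = 0.081 m): B₂ = 1.29×10⁻⁵ T.
The fields add: B = B₁ + B₂ = 1.54×10⁻⁵ T.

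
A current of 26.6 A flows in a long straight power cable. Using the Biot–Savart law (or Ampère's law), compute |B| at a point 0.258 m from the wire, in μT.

For an infinitely long straight wire, B = μ₀I/(2πd).
B = (4π×10⁻⁷ × 26.6) / (2π × 0.258) = 2.06×10⁻⁵ T.

B ≈ 20.6 μT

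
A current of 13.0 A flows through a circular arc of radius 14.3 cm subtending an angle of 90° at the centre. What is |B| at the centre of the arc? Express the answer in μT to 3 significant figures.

B ≈ 14.3 μT

The Biot–Savart field of a circular arc at its centre is B = μ₀Iφ/(4πR), with φ = 1.571 rad.
B = (4π×10⁻⁷ × 13.0 × 1.571) / (4π × 0.143) = 1.43×10⁻⁵ T.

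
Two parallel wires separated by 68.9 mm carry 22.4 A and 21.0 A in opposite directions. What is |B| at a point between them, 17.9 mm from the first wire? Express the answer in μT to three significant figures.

Each long wire gives B = μ₀I/(2πd). Distances are d₁ = 0.0179 m and d₂ = 0.051 m.
B₁ = 2.50×10⁻⁴ T, B₂ = 8.24×10⁻⁵ T.
Between antiparallel currents both contributions point the same way, so they add. B = B₁ + B₂ = 2.50×10⁻⁴ + 8.24×10⁻⁵ = 3.33×10⁻⁴ T.

B ≈ 333 μT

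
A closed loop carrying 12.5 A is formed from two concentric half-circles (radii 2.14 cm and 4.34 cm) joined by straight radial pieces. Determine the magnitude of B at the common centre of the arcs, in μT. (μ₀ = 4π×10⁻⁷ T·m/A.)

B ≈ 93.0 μT

The radial connectors point toward the centre, so dl × r̂ = 0 and they contribute nothing.
Each semicircle gives μ₀I/(4R): inner arc 1.84×10⁻⁴ T, outer arc 9.05×10⁻⁵ T.
The two arcs carry current in opposite angular senses, so their fields oppose: B = |1.84×10⁻⁴ − 9.05×10⁻⁵| = 9.30×10⁻⁵ T.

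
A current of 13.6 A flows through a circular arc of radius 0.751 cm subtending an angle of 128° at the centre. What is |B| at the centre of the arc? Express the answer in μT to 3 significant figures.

The Biot–Savart field of a circular arc at its centre is B = μ₀Iφ/(4πR), with φ = 2.234 rad.
B = (4π×10⁻⁷ × 13.6 × 2.234) / (4π × 0.00751) = 4.05×10⁻⁴ T.

B ≈ 405 μT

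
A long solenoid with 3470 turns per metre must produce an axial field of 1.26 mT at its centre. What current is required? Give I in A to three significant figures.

I ≈ 0.289 A

Inside a long solenoid B = μ₀nI with n = 3470 m⁻¹, so I = B/(μ₀n).
I = 1.26×10⁻³ / (4π×10⁻⁷ × 3470) = 0.289 A.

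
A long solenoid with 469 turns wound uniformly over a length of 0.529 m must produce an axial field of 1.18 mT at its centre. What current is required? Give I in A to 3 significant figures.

Inside a long solenoid B = μ₀nI with n = 886.6 m⁻¹, so I = B/(μ₀n).
I = 1.18×10⁻³ / (4π×10⁻⁷ × 886.6) = 1.06 A.

I ≈ 1.06 A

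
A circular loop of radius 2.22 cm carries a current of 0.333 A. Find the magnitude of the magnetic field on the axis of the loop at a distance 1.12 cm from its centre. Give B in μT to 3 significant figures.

On the axis of a circular loop, B = μ₀IR² / [2(R²+z²)^(3/2)].
R² + z² = (0.0222)² + (0.0112)² = 0.0006183 m², and (R²+z²)^(3/2) = 1.54×10⁻⁵ m³.
B = (4π×10⁻⁷ × 0.333 × 0.0004928) / (2 × 1.54×10⁻⁵) = 6.71×10⁻⁶ T.

B ≈ 6.71 μT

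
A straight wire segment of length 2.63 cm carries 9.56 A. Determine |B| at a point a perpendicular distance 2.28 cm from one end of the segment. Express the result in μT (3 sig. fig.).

For a finite straight segment, B = (μ₀I/4πd)(sinθ₁ + sinθ₂), where θ₁, θ₂ are the angles from the perpendicular to each end.
The perpendicular foot is at one end, so the two end-offsets along the wire are 0 and L = 0.0263 m.
sinθ₁ = 0/√(0²+0.0228²) = 0.0000; sinθ₂ = 0.0263/√(0.0263²+0.0228²) = 0.7556.
B = (4π×10⁻⁷ × 9.56) / (4π × 0.0228) × (0.0000 + 0.7556) = 3.17×10⁻⁵ T.

B ≈ 31.7 μT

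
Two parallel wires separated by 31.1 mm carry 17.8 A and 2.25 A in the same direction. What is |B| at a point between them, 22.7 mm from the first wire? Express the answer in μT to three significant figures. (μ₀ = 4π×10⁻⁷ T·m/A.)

B ≈ 103 μT

Each long wire gives B = μ₀I/(2πd). Distances are d₁ = 0.0227 m and d₂ = 0.0084 m.
B₁ = 1.57×10⁻⁴ T, B₂ = 5.36×10⁻⁵ T.
Between parallel currents the two contributions point in opposite directions, so they subtract. B = |B₁ − B₂| = |1.57×10⁻⁴ − 5.36×10⁻⁵| = 1.03×10⁻⁴ T.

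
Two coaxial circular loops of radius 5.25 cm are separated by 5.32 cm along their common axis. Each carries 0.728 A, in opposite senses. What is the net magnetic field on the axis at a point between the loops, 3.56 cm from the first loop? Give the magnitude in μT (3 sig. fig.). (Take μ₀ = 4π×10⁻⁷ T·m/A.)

B ≈ 2.49 μT

Each loop contributes B = μ₀IR²/[2(R²+z²)^(3/2)] on the axis, with z measured from that loop.
Loop 1 (z = 0.0356 m): B₁ = 4.94×10⁻⁶ T. Loop 2 (z = 0.0176 m): B₂ = 7.43×10⁻⁶ T.
The fields oppose: B = |B₁ − B₂| = 2.49×10⁻⁶ T.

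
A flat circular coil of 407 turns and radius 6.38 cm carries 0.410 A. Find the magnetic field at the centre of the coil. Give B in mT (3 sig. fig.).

For an N-turn flat coil, B = Nμ₀I/(2R) with R = 0.0638 m.
B = 407 × 4.04×10⁻⁶ T = 1.64×10⁻³ T.

B ≈ 1.64 mT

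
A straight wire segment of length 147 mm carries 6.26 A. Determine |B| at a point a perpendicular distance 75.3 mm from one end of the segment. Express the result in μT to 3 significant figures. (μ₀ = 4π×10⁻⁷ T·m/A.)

B ≈ 7.40 μT

For a finite straight segment, B = (μ₀I/4πd)(sinθ₁ + sinθ₂), where θ₁, θ₂ are the angles from the perpendicular to each end.
The perpendicular foot is at one end, so the two end-offsets along the wire are 0 and L = 0.147 m.
sinθ₁ = 0/√(0²+0.0753²) = 0.0000; sinθ₂ = 0.147/√(0.147²+0.0753²) = 0.8900.
B = (4π×10⁻⁷ × 6.26) / (4π × 0.0753) × (0.0000 + 0.8900) = 7.40×10⁻⁶ T.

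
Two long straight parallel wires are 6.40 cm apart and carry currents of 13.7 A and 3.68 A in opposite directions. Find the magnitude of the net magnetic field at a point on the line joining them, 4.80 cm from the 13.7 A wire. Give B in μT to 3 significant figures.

B ≈ 103 μT

Each long wire gives B = μ₀I/(2πd). Distances are d₁ = 0.048 m and d₂ = 0.016 m.
B₁ = 5.71×10⁻⁵ T, B₂ = 4.60×10⁻⁵ T.
Between antiparallel currents both contributions point the same way, so they add. B = B₁ + B₂ = 5.71×10⁻⁵ + 4.60×10⁻⁵ = 1.03×10⁻⁴ T.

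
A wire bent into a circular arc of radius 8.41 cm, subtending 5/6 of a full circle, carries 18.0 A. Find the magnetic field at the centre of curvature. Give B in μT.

The Biot–Savart field of a circular arc at its centre is B = μ₀Iφ/(4πR), with φ = 5.236 rad.
B = (4π×10⁻⁷ × 18.0 × 5.236) / (4π × 0.0841) = 1.12×10⁻⁴ T.

B ≈ 112 μT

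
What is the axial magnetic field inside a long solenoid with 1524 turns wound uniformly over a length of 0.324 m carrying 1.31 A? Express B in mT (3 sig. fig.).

Inside a long solenoid, B = μ₀nI with n = 4704 turns/m.
B = 4π×10⁻⁷ × 4704 × 1.31 = 7.74×10⁻³ T.

B ≈ 7.74 mT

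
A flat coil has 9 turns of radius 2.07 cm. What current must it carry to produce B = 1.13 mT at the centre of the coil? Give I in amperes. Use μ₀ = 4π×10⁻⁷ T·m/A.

For an N-turn coil, B = Nμ₀I/(2R) with R = 0.0207 m, so I = 2RB/(Nμ₀) = 2 × 0.0207 × 1.13×10⁻³ / (9 × 4π×10⁻⁷) = 4.14 A.

I ≈ 4.14 A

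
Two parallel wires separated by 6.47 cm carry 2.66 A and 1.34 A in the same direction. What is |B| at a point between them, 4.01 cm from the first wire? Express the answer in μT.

B ≈ 2.37 μT

Each long wire gives B = μ₀I/(2πd). Distances are d₁ = 0.0401 m and d₂ = 0.0246 m.
B₁ = 1.33×10⁻⁵ T, B₂ = 1.09×10⁻⁵ T.
Between parallel currents the two contributions point in opposite directions, so they subtract. B = |B₁ − B₂| = |1.33×10⁻⁵ − 1.09×10⁻⁵| = 2.37×10⁻⁶ T.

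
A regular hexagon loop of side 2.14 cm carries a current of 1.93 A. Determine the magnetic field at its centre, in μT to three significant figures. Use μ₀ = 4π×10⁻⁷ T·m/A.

Each side is a finite straight segment at perpendicular distance d = a/(2 tan(π/6)) = 0.01853 m from the centre, with end-angles ±π/6.
One side contributes B₁ = (μ₀I/4πd)·2 sin(π/6) = 1.04×10⁻⁵ T.
All 6 sides add in the same direction: B = 6 × 1.04×10⁻⁵ = 6.25×10⁻⁵ T.

B ≈ 62.5 μT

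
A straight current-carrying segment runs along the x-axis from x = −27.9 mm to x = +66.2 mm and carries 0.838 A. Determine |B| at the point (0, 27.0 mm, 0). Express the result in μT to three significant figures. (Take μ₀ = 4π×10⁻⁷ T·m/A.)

For a finite straight segment, B = (μ₀I/4πd)(sinθ₁ + sinθ₂), where θ₁, θ₂ are the angles from the perpendicular to each end.
The perpendicular distance is d = 0.027 m; the end-offsets along the wire are a = 0.0279 m and b = 0.0662 m.
sinθ₁ = 0.0279/√(0.0279²+0.027²) = 0.7186; sinθ₂ = 0.0662/√(0.0662²+0.027²) = 0.9259.
B = (4π×10⁻⁷ × 0.838) / (4π × 0.027) × (0.7186 + 0.9259) = 5.10×10⁻⁶ T.

B ≈ 5.10 μT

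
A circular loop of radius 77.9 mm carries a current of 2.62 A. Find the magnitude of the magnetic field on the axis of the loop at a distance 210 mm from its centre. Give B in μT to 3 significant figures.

B ≈ 0.889 μT

On the axis of a circular loop, B = μ₀IR² / [2(R²+z²)^(3/2)].
R² + z² = (0.0779)² + (0.21)² = 0.05017 m², and (R²+z²)^(3/2) = 1.12×10⁻² m³.
B = (4π×10⁻⁷ × 2.62 × 0.006068) / (2 × 1.12×10⁻²) = 8.89×10⁻⁷ T.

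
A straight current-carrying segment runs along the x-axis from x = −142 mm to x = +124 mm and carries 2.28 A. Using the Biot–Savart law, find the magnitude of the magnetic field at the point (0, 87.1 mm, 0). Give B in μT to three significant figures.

B ≈ 4.37 μT

For a finite straight segment, B = (μ₀I/4πd)(sinθ₁ + sinθ₂), where θ₁, θ₂ are the angles from the perpendicular to each end.
The perpendicular distance is d = 0.0871 m; the end-offsets along the wire are a = 0.142 m and b = 0.124 m.
sinθ₁ = 0.142/√(0.142²+0.0871²) = 0.8524; sinθ₂ = 0.124/√(0.124²+0.0871²) = 0.8183.
B = (4π×10⁻⁷ × 2.28) / (4π × 0.0871) × (0.8524 + 0.8183) = 4.37×10⁻⁶ T.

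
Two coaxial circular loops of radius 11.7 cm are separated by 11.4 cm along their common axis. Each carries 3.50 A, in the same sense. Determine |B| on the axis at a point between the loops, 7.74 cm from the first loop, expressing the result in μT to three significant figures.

Each loop contributes B = μ₀IR²/[2(R²+z²)^(3/2)] on the axis, with z measured from that loop.
Loop 1 (z = 0.0774 m): B₁ = 1.09×10⁻⁵ T. Loop 2 (z = 0.0366 m): B₂ = 1.63×10⁻⁵ T.
The fields add: B = B₁ + B₂ = 2.72×10⁻⁵ T.

B ≈ 27.2 μT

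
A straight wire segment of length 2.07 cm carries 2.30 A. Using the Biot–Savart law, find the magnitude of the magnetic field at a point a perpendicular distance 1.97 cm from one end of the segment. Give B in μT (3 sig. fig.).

B ≈ 8.46 μT

For a finite straight segment, B = (μ₀I/4πd)(sinθ₁ + sinθ₂), where θ₁, θ₂ are the angles from the perpendicular to each end.
The perpendicular foot is at one end, so the two end-offsets along the wire are 0 and L = 0.0207 m.
sinθ₁ = 0/√(0²+0.0197²) = 0.0000; sinθ₂ = 0.0207/√(0.0207²+0.0197²) = 0.7244.
B = (4π×10⁻⁷ × 2.30) / (4π × 0.0197) × (0.0000 + 0.7244) = 8.46×10⁻⁶ T.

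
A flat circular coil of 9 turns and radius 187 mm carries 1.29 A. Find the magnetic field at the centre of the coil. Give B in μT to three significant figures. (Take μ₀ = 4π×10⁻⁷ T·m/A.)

For an N-turn flat coil, B = Nμ₀I/(2R) with R = 0.187 m.
B = 9 × 4.33×10⁻⁶ T = 3.90×10⁻⁵ T.

B ≈ 39.0 μT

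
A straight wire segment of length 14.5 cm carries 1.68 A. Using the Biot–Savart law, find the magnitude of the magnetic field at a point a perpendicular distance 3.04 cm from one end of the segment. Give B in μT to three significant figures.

B ≈ 5.41 μT

For a finite straight segment, B = (μ₀I/4πd)(sinθ₁ + sinθ₂), where θ₁, θ₂ are the angles from the perpendicular to each end.
The perpendicular foot is at one end, so the two end-offsets along the wire are 0 and L = 0.145 m.
sinθ₁ = 0/√(0²+0.0304²) = 0.0000; sinθ₂ = 0.145/√(0.145²+0.0304²) = 0.9787.
B = (4π×10⁻⁷ × 1.68) / (4π × 0.0304) × (0.0000 + 0.9787) = 5.41×10⁻⁶ T.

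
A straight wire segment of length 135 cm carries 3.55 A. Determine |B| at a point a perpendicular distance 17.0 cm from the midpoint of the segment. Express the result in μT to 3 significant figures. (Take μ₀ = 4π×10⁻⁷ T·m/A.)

B ≈ 4.05 μT

For a finite straight segment, B = (μ₀I/4πd)(sinθ₁ + sinθ₂), where θ₁, θ₂ are the angles from the perpendicular to each end.
The perpendicular from the point meets the wire at its midpoint, so each end is L/2 = 0.675 m away along the wire.
sinθ₁ = 0.675/√(0.675²+0.17²) = 0.9697; sinθ₂ = 0.675/√(0.675²+0.17²) = 0.9697.
B = (4π×10⁻⁷ × 3.55) / (4π × 0.17) × (0.9697 + 0.9697) = 4.05×10⁻⁶ T.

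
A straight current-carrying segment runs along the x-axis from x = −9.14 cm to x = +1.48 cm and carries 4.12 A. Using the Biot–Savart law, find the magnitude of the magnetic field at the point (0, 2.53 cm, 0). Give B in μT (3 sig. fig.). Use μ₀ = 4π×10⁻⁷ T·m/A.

For a finite straight segment, B = (μ₀I/4πd)(sinθ₁ + sinθ₂), where θ₁, θ₂ are the angles from the perpendicular to each end.
The perpendicular distance is d = 0.0253 m; the end-offsets along the wire are a = 0.0914 m and b = 0.0148 m.
sinθ₁ = 0.0914/√(0.0914²+0.0253²) = 0.9638; sinθ₂ = 0.0148/√(0.0148²+0.0253²) = 0.5049.
B = (4π×10⁻⁷ × 4.12) / (4π × 0.0253) × (0.9638 + 0.5049) = 2.39×10⁻⁵ T.

B ≈ 23.9 μT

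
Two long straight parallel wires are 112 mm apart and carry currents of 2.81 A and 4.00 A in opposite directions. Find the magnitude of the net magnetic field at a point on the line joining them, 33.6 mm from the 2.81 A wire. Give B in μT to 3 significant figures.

Each long wire gives B = μ₀I/(2πd). Distances are d₁ = 0.0336 m and d₂ = 0.0784 m.
B₁ = 1.67×10⁻⁵ T, B₂ = 1.02×10⁻⁵ T.
Between antiparallel currents both contributions point the same way, so they add. B = B₁ + B₂ = 1.67×10⁻⁵ + 1.02×10⁻⁵ = 2.69×10⁻⁵ T.

B ≈ 26.9 μT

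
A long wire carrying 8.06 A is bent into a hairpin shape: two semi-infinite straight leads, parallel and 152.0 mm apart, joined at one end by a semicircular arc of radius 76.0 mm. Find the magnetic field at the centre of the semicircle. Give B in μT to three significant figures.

B ≈ 54.5 μT

The semicircular arc contributes B_arc = μ₀I·π/(4πR) = μ₀I/(4R) = 3.33×10⁻⁵ T.
Each semi-infinite lead is at perpendicular distance R = 0.076 m from the centre, with the perpendicular foot at its near end, so it contributes μ₀I/(4πR); both point the same way, together 2.12×10⁻⁵ T.
Arc and leads all point the same direction: B = 3.33×10⁻⁵ + 2.12×10⁻⁵ = 5.45×10⁻⁵ T.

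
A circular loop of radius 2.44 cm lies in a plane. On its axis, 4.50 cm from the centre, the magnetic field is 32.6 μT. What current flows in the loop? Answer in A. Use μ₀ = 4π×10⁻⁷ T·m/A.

I ≈ 11.7 A

On the axis of a loop, B = μ₀IR²/[2(R²+z²)^(3/2)], so I = 2B(R²+z²)^(3/2)/(μ₀R²).
R² + z² = 0.0005954 + 0.002025 = 0.00262 m²; raised to 3/2 gives 1.34×10⁻⁴ m³.
I = 2 × 3.26×10⁻⁵ × 1.34×10⁻⁴ / (1.26×10⁻⁶ × 0.0005954) = 11.7 A.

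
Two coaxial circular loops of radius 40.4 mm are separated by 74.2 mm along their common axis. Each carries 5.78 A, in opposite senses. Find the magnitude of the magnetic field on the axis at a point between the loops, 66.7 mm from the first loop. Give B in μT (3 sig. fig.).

Each loop contributes B = μ₀IR²/[2(R²+z²)^(3/2)] on the axis, with z measured from that loop.
Loop 1 (z = 0.0667 m): B₁ = 1.25×10⁻⁵ T. Loop 2 (z = 0.0075 m): B₂ = 8.54×10⁻⁵ T.
The fields oppose: B = |B₁ − B₂| = 7.29×10⁻⁵ T.

B ≈ 72.9 μT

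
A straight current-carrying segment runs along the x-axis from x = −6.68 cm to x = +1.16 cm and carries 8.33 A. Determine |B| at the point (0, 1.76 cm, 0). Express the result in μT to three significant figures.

B ≈ 71.8 μT

For a finite straight segment, B = (μ₀I/4πd)(sinθ₁ + sinθ₂), where θ₁, θ₂ are the angles from the perpendicular to each end.
The perpendicular distance is d = 0.0176 m; the end-offsets along the wire are a = 0.0668 m and b = 0.0116 m.
sinθ₁ = 0.0668/√(0.0668²+0.0176²) = 0.9670; sinθ₂ = 0.0116/√(0.0116²+0.0176²) = 0.5503.
B = (4π×10⁻⁷ × 8.33) / (4π × 0.0176) × (0.9670 + 0.5503) = 7.18×10⁻⁵ T.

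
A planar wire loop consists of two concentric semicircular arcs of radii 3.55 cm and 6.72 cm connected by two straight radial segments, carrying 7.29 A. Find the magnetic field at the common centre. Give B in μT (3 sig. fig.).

The radial connectors point toward the centre, so dl × r̂ = 0 and they contribute nothing.
Each semicircle gives μ₀I/(4R): inner arc 6.45×10⁻⁵ T, outer arc 3.41×10⁻⁵ T.
The two arcs carry current in opposite angular senses, so their fields oppose: B = |6.45×10⁻⁵ − 3.41×10⁻⁵| = 3.04×10⁻⁵ T.

B ≈ 30.4 μT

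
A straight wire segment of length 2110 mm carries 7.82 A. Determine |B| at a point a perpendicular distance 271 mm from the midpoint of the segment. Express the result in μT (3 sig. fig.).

For a finite straight segment, B = (μ₀I/4πd)(sinθ₁ + sinθ₂), where θ₁, θ₂ are the angles from the perpendicular to each end.
The perpendicular from the point meets the wire at its midpoint, so each end is L/2 = 1.055 m away along the wire.
sinθ₁ = 1.055/√(1.055²+0.271²) = 0.9686; sinθ₂ = 1.055/√(1.055²+0.271²) = 0.9686.
B = (4π×10⁻⁷ × 7.82) / (4π × 0.271) × (0.9686 + 0.9686) = 5.59×10⁻⁶ T.

B ≈ 5.59 μT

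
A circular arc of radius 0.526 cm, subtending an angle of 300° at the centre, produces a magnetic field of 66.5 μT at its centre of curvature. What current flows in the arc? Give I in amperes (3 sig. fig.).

For a circular arc, B = μ₀Iφ/(4πR) with φ in radians; here φ = 5.236 rad.
So I = 4πRB/(μ₀φ) = 4π × 0.00526 × 6.65×10⁻⁵ / (4π×10⁻⁷ × 5.236) = 0.668 A.

I ≈ 0.668 A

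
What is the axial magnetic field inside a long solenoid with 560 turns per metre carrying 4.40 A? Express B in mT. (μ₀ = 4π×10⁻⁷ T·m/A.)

Inside a long solenoid, B = μ₀nI with n = 560 turns/m.
B = 4π×10⁻⁷ × 560 × 4.40 = 3.10×10⁻³ T.

B ≈ 3.10 mT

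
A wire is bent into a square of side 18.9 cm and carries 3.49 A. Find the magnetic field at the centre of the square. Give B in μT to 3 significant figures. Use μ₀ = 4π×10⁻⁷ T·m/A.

Each side is a finite straight segment at perpendicular distance d = a/(2 tan(π/4)) = 0.0945 m from the centre, with end-angles ±π/4.
One side contributes B₁ = (μ₀I/4πd)·2 sin(π/4) = 5.22×10⁻⁶ T.
All 4 sides add in the same direction: B = 4 × 5.22×10⁻⁶ = 2.09×10⁻⁵ T.

B ≈ 20.9 μT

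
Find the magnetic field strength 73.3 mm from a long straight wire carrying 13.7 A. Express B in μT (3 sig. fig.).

For an infinitely long straight wire, B = μ₀I/(2πd).
B = (4π×10⁻⁷ × 13.7) / (2π × 0.0733) = 3.74×10⁻⁵ T.

B ≈ 37.4 μT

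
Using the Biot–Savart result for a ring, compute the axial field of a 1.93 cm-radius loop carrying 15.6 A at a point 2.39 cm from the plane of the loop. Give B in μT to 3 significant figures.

B ≈ 126 μT

On the axis of a circular loop, B = μ₀IR² / [2(R²+z²)^(3/2)].
R² + z² = (0.0193)² + (0.0239)² = 0.0009437 m², and (R²+z²)^(3/2) = 2.90×10⁻⁵ m³.
B = (4π×10⁻⁷ × 15.6 × 0.0003725) / (2 × 2.90×10⁻⁵) = 1.26×10⁻⁴ T.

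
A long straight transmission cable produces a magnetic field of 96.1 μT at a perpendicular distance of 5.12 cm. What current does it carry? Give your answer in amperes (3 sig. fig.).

I ≈ 24.6 A

For a long straight wire B = μ₀I/(2πd), so I = 2πdB/μ₀.
I = 2π × 0.0512 × 9.61×10⁻⁵ / (4π×10⁻⁷) = 24.6 A.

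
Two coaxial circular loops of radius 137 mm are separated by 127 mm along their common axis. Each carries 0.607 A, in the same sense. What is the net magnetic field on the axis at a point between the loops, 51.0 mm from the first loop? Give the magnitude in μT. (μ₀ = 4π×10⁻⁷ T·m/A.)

B ≈ 4.15 μT

Each loop contributes B = μ₀IR²/[2(R²+z²)^(3/2)] on the axis, with z measured from that loop.
Loop 1 (z = 0.051 m): B₁ = 2.29×10⁻⁶ T. Loop 2 (z = 0.076 m): B₂ = 1.86×10⁻⁶ T.
The fields add: B = B₁ + B₂ = 4.15×10⁻⁶ T.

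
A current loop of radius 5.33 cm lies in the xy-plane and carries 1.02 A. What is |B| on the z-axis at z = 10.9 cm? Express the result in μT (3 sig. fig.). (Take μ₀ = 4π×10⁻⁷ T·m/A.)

On the axis of a circular loop, B = μ₀IR² / [2(R²+z²)^(3/2)].
R² + z² = (0.0533)² + (0.109)² = 0.01472 m², and (R²+z²)^(3/2) = 1.79×10⁻³ m³.
B = (4π×10⁻⁷ × 1.02 × 0.002841) / (2 × 1.79×10⁻³) = 1.02×10⁻⁶ T.

B ≈ 1.02 μT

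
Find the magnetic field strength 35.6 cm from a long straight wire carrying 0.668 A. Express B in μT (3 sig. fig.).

For an infinitely long straight wire, B = μ₀I/(2πd).
B = (4π×10⁻⁷ × 0.668) / (2π × 0.356) = 3.75×10⁻⁷ T.

B ≈ 0.375 μT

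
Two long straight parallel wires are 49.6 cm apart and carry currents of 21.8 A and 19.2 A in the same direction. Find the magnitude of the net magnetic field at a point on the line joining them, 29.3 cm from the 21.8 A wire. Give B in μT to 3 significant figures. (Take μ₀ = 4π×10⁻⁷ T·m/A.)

B ≈ 4.04 μT

Each long wire gives B = μ₀I/(2πd). Distances are d₁ = 0.293 m and d₂ = 0.203 m.
B₁ = 1.49×10⁻⁵ T, B₂ = 1.89×10⁻⁵ T.
Between parallel currents the two contributions point in opposite directions, so they subtract. B = |B₁ − B₂| = |1.49×10⁻⁵ − 1.89×10⁻⁵| = 4.04×10⁻⁶ T.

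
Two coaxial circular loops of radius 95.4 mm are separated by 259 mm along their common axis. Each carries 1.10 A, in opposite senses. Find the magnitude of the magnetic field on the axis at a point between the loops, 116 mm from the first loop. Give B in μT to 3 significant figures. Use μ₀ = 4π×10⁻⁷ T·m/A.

Each loop contributes B = μ₀IR²/[2(R²+z²)^(3/2)] on the axis, with z measured from that loop.
Loop 1 (z = 0.116 m): B₁ = 1.86×10⁻⁶ T. Loop 2 (z = 0.143 m): B₂ = 1.24×10⁻⁶ T.
The fields oppose: B = |B₁ − B₂| = 6.18×10⁻⁷ T.

B ≈ 0.618 μT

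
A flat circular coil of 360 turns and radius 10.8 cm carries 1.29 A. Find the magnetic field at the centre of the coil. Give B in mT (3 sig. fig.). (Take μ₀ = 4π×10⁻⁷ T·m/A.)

B ≈ 2.70 mT

For an N-turn flat coil, B = Nμ₀I/(2R) with R = 0.108 m.
B = 360 × 7.50×10⁻⁶ T = 2.70×10⁻³ T.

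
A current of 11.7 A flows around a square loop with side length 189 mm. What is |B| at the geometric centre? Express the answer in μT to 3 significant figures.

B ≈ 70.0 μT

Each side is a finite straight segment at perpendicular distance d = a/(2 tan(π/4)) = 0.0945 m from the centre, with end-angles ±π/4.
One side contributes B₁ = (μ₀I/4πd)·2 sin(π/4) = 1.75×10⁻⁵ T.
All 4 sides add in the same direction: B = 4 × 1.75×10⁻⁵ = 7.00×10⁻⁵ T.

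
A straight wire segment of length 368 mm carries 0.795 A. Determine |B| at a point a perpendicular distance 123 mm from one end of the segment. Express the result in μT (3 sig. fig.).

B ≈ 0.613 μT

For a finite straight segment, B = (μ₀I/4πd)(sinθ₁ + sinθ₂), where θ₁, θ₂ are the angles from the perpendicular to each end.
The perpendicular foot is at one end, so the two end-offsets along the wire are 0 and L = 0.368 m.
sinθ₁ = 0/√(0²+0.123²) = 0.0000; sinθ₂ = 0.368/√(0.368²+0.123²) = 0.9484.
B = (4π×10⁻⁷ × 0.795) / (4π × 0.123) × (0.0000 + 0.9484) = 6.13×10⁻⁷ T.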